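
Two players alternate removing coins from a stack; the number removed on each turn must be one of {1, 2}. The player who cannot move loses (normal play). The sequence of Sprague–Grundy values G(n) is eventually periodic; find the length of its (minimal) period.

n :  0  1  2  3  4  5  6  7  8  9 10 11 12 13 14
G :  0  1  2  0  1  2  0  1  2  0  1  2  0  1  2
G(n+3) = G(n) holds for n = 0,…,1 (a full window of length max(S) = 2), so the sequence is purely periodic with period 3.

3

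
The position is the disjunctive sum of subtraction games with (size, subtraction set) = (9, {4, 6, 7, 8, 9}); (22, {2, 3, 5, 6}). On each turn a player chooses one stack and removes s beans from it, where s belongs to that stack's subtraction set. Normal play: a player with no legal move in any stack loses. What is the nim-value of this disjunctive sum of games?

Stack A, S = {4, 6, 7, 8, 9}:
n : 0 1 2 3 4 5 6 7 8 9
G : 0 0 0 0 1 1 1 1 2 2
G_A(9) = 2.
Stack B, S = {2, 3, 5, 6}:
n :  0  1  2  3  4  5  6  7  8  9 10 11 12 13 14 15 16 17 18 19 20 21 22
G :  0  0  1  1  2  2  3  3  0  0  1  1  2  2  3  3  0  0  1  1  2  2  3
G_B(22) = 3.
Combined Grundy value = 2 ⊕ 3 = 1.

1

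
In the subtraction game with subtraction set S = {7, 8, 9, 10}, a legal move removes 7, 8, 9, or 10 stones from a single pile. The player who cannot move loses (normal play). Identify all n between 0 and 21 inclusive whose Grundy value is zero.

0, 1, 2, 3, 4, 5, 6, 17, 18, 19, 20, 21

G(0) = 0
G(1) = mex{} = 0
G(2) = mex{} = 0
G(3) = mex{} = 0
G(4) = mex{} = 0
G(5) = mex{} = 0
G(6) = mex{} = 0
G(7) = mex{0} = 1
G(8) = mex{0,0} = 1
G(9) = mex{0,0,0} = 1
G(10) = mex{0,0,0,0} = 1
G(11) = mex{0,0,0,0} = 1
G(12) = mex{0,0,0,0} = 1
G(13) = mex{0,0,0,0} = 1
G(14) = mex{1,0,0,0} = 2
G(15) = mex{1,1,0,0} = 2
G(16) = mex{1,1,1,0} = 2
G(17) = mex{1,1,1,1} = 0
G(18) = mex{1,1,1,1} = 0
G(19) = mex{1,1,1,1} = 0
G(20) = mex{1,1,1,1} = 0
G(21) = mex{2,1,1,1} = 0
P-positions are exactly the n with G(n) = 0.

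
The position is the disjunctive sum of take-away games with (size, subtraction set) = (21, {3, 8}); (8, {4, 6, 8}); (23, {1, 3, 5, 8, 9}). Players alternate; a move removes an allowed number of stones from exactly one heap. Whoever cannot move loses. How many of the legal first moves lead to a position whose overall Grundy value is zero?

Heap A, S = {3, 8}:
n :  0  1  2  3  4  5  6  7  8  9 10 11 12 13 14 15 16 17 18 19 20 21
G :  0  0  0  1  1  1  0  0  2  1  1  0  0  0  1  1  1  0  0  2  1  1
G_A(21) = 1.
Heap B, S = {4, 6, 8}:
G(0) = 0
G(1) = mex{} = 0
G(2) = mex{} = 0
G(3) = mex{} = 0
G(4) = mex{0} = 1
G(5) = mex{0} = 1
G(6) = mex{0,0} = 1
G(7) = mex{0,0} = 1
G(8) = mex{1,0,0} = 2
G_B(8) = 2.
Heap C, S = {1, 3, 5, 8, 9}:
G(0) = 0
G(1) = mex{0} = 1
G(2) = mex{1} = 0
G(3) = mex{0,0} = 1
G(4) = mex{1,1} = 0
G(5) = mex{0,0,0} = 1
G(6) = mex{1,1,1} = 0
G(7) = mex{0,0,0} = 1
G(8) = mex{1,1,1,0} = 2
G(9) = mex{2,0,0,1,0} = 3
G(10) = mex{3,1,1,0,1} = 2
G(11) = mex{2,2,0,1,0} = 3
G(12) = mex{3,3,1,0,1} = 2
G(13) = mex{2,2,2,1,0} = 3
G(14) = mex{3,3,3,0,1} = 2
G(15) = mex{2,2,2,1,0} = 3
G(16) = mex{3,3,3,2,1} = 0
G(17) = mex{0,2,2,3,2} = 1
G(18) = mex{1,3,3,2,3} = 0
G(19) = mex{0,0,2,3,2} = 1
G(20) = mex{1,1,3,2,3} = 0
G(21) = mex{0,0,0,3,2} = 1
G(22) = mex{1,1,1,2,3} = 0
G(23) = mex{0,0,0,3,2} = 1
G_C(23) = 1.
Combined Grundy value = 1 ⊕ 2 ⊕ 1 = 2.
A winning move leaves total XOR = 0, i.e. changes one component's Grundy value g to g ⊕ X where X is the current total.
Heap A: need g' = 1⊕2 = 3. Options: 21−3→G=0, 21−8→G=0. Hits: 0.
Heap B: need g' = 2⊕2 = 0. Options: 8−4→G=1, 8−6→G=0, 8−8→G=0. Hits: 2.
Heap C: need g' = 1⊕2 = 3. Options: 23−1→G=0, 23−3→G=0, 23−5→G=0, 23−8→G=3, 23−9→G=2. Hits: 1.

3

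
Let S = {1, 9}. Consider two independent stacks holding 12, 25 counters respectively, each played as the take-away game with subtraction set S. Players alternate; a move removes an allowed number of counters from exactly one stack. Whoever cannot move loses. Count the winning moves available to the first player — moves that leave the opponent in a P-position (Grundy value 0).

4

All stacks use S = {1, 9}:
n :  0  1  2  3  4  5  6  7  8  9 10 11 12 13 14 15 16 17 18 19 20 21 22 23 24 25
G :  0  1  0  1  0  1  0  1  0  1  0  1  0  1  0  1  0  1  0  1  0  1  0  1  0  1
Stack A: G(12) = 0.
Stack B: G(25) = 1.
Combined Grundy value = 0 ⊕ 1 = 1.
A winning move leaves total XOR = 0, i.e. changes one component's Grundy value g to g ⊕ X where X is the current total.
Stack A: need g' = 0⊕1 = 1. Options: 12−1→G=1, 12−9→G=1. Hits: 2.
Stack B: need g' = 1⊕1 = 0. Options: 25−1→G=0, 25−9→G=0. Hits: 2.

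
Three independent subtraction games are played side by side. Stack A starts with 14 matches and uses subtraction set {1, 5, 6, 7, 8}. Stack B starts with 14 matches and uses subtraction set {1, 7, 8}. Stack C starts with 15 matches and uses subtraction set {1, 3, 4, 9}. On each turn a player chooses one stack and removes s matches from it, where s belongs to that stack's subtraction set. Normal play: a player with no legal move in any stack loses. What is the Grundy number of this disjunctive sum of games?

Stack A, S = {1, 5, 6, 7, 8}:
G(0) = 0
G(1) = mex{0} = 1
G(2) = mex{1} = 0
G(3) = mex{0} = 1
G(4) = mex{1} = 0
G(5) = mex{0,0} = 1
G(6) = mex{1,1,0} = 2
G(7) = mex{2,0,1,0} = 3
G(8) = mex{3,1,0,1,0} = 2
G(9) = mex{2,0,1,0,1} = 3
G(10) = mex{3,1,0,1,0} = 2
G(11) = mex{2,2,1,0,1} = 3
G(12) = mex{3,3,2,1,0} = 4
G(13) = mex{4,2,3,2,1} = 0
G(14) = mex{0,3,2,3,2} = 1
G_A(14) = 1.
Stack B, S = {1, 7, 8}:
G(0) = 0
G(1) = mex{0} = 1
G(2) = mex{1} = 0
G(3) = mex{0} = 1
G(4) = mex{1} = 0
G(5) = mex{0} = 1
G(6) = mex{1} = 0
G(7) = mex{0,0} = 1
G(8) = mex{1,1,0} = 2
G(9) = mex{2,0,1} = 3
G(10) = mex{3,1,0} = 2
G(11) = mex{2,0,1} = 3
G(12) = mex{3,1,0} = 2
G(13) = mex{2,0,1} = 3
G(14) = mex{3,1,0} = 2
G_B(14) = 2.
Stack C, S = {1, 3, 4, 9}:
n :  0  1  2  3  4  5  6  7  8  9 10 11 12 13 14 15
G :  0  1  0  1  2  3  2  0  1  4  3  2  0  1  0  1
G_C(15) = 1.
Combined Grundy value = 1 ⊕ 2 ⊕ 1 = 2.

2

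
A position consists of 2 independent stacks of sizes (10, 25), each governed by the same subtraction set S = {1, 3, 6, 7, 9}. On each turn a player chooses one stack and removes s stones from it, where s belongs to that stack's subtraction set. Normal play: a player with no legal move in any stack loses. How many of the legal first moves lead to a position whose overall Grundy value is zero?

4

All stacks use S = {1, 3, 6, 7, 9}:
n :  0  1  2  3  4  5  6  7  8  9 10 11 12 13 14 15 16 17 18 19 20 21 22 23 24 25
G :  0  1  0  1  0  1  2  3  2  3  2  3  0  1  0  1  0  1  2  3  2  3  2  3  0  1
Stack A: G(10) = 2.
Stack B: G(25) = 1.
Combined Grundy value = 2 ⊕ 1 = 3.
A winning move leaves total XOR = 0, i.e. changes one component's Grundy value g to g ⊕ X where X is the current total.
Stack A: need g' = 2⊕3 = 1. Options: 10−1→G=3, 10−3→G=3, 10−6→G=0, 10−7→G=1, 10−9→G=1. Hits: 2.
Stack B: need g' = 1⊕3 = 2. Options: 25−1→G=0, 25−3→G=2, 25−6→G=3, 25−7→G=2, 25−9→G=0. Hits: 2.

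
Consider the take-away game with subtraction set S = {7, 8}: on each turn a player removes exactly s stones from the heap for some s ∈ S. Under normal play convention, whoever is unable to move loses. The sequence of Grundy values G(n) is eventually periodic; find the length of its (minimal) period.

G(0) = 0
G(1) = mex{} = 0
G(2) = mex{} = 0
G(3) = mex{} = 0
G(4) = mex{} = 0
G(5) = mex{} = 0
G(6) = mex{} = 0
G(7) = mex{0} = 1
G(8) = mex{0,0} = 1
G(9) = mex{0,0} = 1
G(10) = mex{0,0} = 1
G(11) = mex{0,0} = 1
G(12) = mex{0,0} = 1
G(13) = mex{0,0} = 1
G(14) = mex{1,0} = 2
G(15) = mex{1,1} = 0
G(16) = mex{1,1} = 0
G(17) = mex{1,1} = 0
G(18) = mex{1,1} = 0
G(19) = mex{1,1} = 0
G(20) = mex{1,1} = 0
G(21) = mex{2,1} = 0
G(22) = mex{0,2} = 1
G(23) = mex{0,0} = 1
G(24) = mex{0,0} = 1
G(25) = mex{0,0} = 1
G(26) = mex{0,0} = 1
G(27) = mex{0,0} = 1
G(28) = mex{0,0} = 1
G(29) = mex{1,0} = 2
G(30) = mex{1,1} = 0
G(31) = mex{1,1} = 0
G(n+15) = G(n) holds for n = 0,…,7 (a full window of length max(S) = 8), so the sequence is purely periodic with period 15.

15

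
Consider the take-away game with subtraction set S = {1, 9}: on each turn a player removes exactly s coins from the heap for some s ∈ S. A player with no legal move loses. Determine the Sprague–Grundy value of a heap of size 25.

1

n :  0  1  2  3  4  5  6  7  8  9 10 11 12 13 14 15 16 17 18 19 20 21 22 23 24 25
G :  0  1  0  1  0  1  0  1  0  1  0  1  0  1  0  1  0  1  0  1  0  1  0  1  0  1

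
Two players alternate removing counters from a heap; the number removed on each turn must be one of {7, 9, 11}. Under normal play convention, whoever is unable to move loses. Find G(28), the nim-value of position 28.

1

n :  0  1  2  3  4  5  6  7  8  9 10 11 12 13 14 15 16 17 18 19 20 21 22 23 24 25 26 27 28
G :  0  0  0  0  0  0  0  1  1  1  1  1  1  1  2  2  2  2  0  0  0  0  0  0  0  1  1  1  1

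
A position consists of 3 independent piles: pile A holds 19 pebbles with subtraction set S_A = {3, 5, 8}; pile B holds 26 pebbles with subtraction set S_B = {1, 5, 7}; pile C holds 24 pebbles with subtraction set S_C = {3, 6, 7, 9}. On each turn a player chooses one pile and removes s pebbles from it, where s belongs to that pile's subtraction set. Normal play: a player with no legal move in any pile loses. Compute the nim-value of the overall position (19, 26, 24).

2

Pile A, S = {3, 5, 8}:
n :  0  1  2  3  4  5  6  7  8  9 10 11 12 13 14 15 16 17 18 19
G :  0  0  0  1  1  1  2  2  2  3  3  0  0  0  1  1  1  2  2  2
G_A(19) = 2.
Pile B, S = {1, 5, 7}:
n :  0  1  2  3  4  5  6  7  8  9 10 11 12 13 14 15 16 17 18 19 20 21 22 23 24 25 26
G :  0  1  0  1  0  1  0  1  0  1  0  1  0  1  0  1  0  1  0  1  0  1  0  1  0  1  0
G_B(26) = 0.
Pile C, S = {3, 6, 7, 9}:
G(0) = 0
G(1) = mex{} = 0
G(2) = mex{} = 0
G(3) = mex{0} = 1
G(4) = mex{0} = 1
G(5) = mex{0} = 1
G(6) = mex{1,0} = 2
G(7) = mex{1,0,0} = 2
G(8) = mex{1,0,0} = 2
G(9) = mex{2,1,0,0} = 3
G(10) = mex{2,1,1,0} = 3
G(11) = mex{2,1,1,0} = 3
G(12) = mex{3,2,1,1} = 0
G(13) = mex{3,2,2,1} = 0
G(14) = mex{3,2,2,1} = 0
G(15) = mex{0,3,2,2} = 1
G(16) = mex{0,3,3,2} = 1
G(17) = mex{0,3,3,2} = 1
G(18) = mex{1,0,3,3} = 2
G(19) = mex{1,0,0,3} = 2
G(20) = mex{1,0,0,3} = 2
G(21) = mex{2,1,0,0} = 3
G(22) = mex{2,1,1,0} = 3
G(23) = mex{2,1,1,0} = 3
G(24) = mex{3,2,1,1} = 0
G_C(24) = 0.
Combined Grundy value = 2 ⊕ 0 ⊕ 0 = 2.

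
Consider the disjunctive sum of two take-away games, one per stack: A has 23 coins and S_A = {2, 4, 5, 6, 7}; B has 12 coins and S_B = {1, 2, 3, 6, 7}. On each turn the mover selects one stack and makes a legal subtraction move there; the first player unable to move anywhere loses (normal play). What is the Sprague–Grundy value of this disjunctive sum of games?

2

Stack A, S = {2, 4, 5, 6, 7}:
G(0) = 0
G(1) = mex{} = 0
G(2) = mex{0} = 1
G(3) = mex{0} = 1
G(4) = mex{1,0} = 2
G(5) = mex{1,0,0} = 2
G(6) = mex{2,1,0,0} = 3
G(7) = mex{2,1,1,0,0} = 3
G(8) = mex{3,2,1,1,0} = 4
G(9) = mex{3,2,2,1,1} = 0
G(10) = mex{4,3,2,2,1} = 0
G(11) = mex{0,3,3,2,2} = 1
G(12) = mex{0,4,3,3,2} = 1
G(13) = mex{1,0,4,3,3} = 2
G(14) = mex{1,0,0,4,3} = 2
G(15) = mex{2,1,0,0,4} = 3
G(16) = mex{2,1,1,0,0} = 3
G(17) = mex{3,2,1,1,0} = 4
G(18) = mex{3,2,2,1,1} = 0
G(19) = mex{4,3,2,2,1} = 0
G(20) = mex{0,3,3,2,2} = 1
G(21) = mex{0,4,3,3,2} = 1
G(22) = mex{1,0,4,3,3} = 2
G(23) = mex{1,0,0,4,3} = 2
G_A(23) = 2.
Stack B, S = {1, 2, 3, 6, 7}:
G(0) = 0
G(1) = mex{0} = 1
G(2) = mex{1,0} = 2
G(3) = mex{2,1,0} = 3
G(4) = mex{3,2,1} = 0
G(5) = mex{0,3,2} = 1
G(6) = mex{1,0,3,0} = 2
G(7) = mex{2,1,0,1,0} = 3
G(8) = mex{3,2,1,2,1} = 0
G(9) = mex{0,3,2,3,2} = 1
G(10) = mex{1,0,3,0,3} = 2
G(11) = mex{2,1,0,1,0} = 3
G(12) = mex{3,2,1,2,1} = 0
G_B(12) = 0.
Combined Grundy value = 2 ⊕ 0 = 2.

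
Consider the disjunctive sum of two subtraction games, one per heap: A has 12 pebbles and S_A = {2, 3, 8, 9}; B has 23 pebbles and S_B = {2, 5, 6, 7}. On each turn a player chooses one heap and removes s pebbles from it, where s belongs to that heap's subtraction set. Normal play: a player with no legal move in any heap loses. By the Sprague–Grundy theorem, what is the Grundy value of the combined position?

3

Heap A, S = {2, 3, 8, 9}:
n :  0  1  2  3  4  5  6  7  8  9 10 11 12
G :  0  0  1  1  2  0  0  1  1  2  2  0  0
G_A(12) = 0.
Heap B, S = {2, 5, 6, 7}:
n :  0  1  2  3  4  5  6  7  8  9 10 11 12 13 14 15 16 17 18 19 20 21 22 23
G :  0  0  1  1  0  2  1  3  2  2  3  3  0  0  1  1  0  2  1  3  2  2  3  3
G_B(23) = 3.
Combined Grundy value = 0 ⊕ 3 = 3.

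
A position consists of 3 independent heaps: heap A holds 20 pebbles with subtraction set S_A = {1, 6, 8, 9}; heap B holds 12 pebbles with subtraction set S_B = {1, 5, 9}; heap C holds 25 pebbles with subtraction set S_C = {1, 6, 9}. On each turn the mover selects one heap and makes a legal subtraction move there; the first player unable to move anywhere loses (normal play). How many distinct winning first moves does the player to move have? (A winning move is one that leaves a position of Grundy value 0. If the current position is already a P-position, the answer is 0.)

0

Heap A, S = {1, 6, 8, 9}:
n :  0  1  2  3  4  5  6  7  8  9 10 11 12 13 14 15 16 17 18 19 20
G :  0  1  0  1  0  1  2  0  1  2  3  2  3  2  0  1  2  0  1  0  1
G_A(20) = 1.
Heap B, S = {1, 5, 9}:
n :  0  1  2  3  4  5  6  7  8  9 10 11 12
G :  0  1  0  1  0  1  0  1  0  1  0  1  0
G_B(12) = 0.
Heap C, S = {1, 6, 9}:
G(0) = 0
G(1) = mex{0} = 1
G(2) = mex{1} = 0
G(3) = mex{0} = 1
G(4) = mex{1} = 0
G(5) = mex{0} = 1
G(6) = mex{1,0} = 2
G(7) = mex{2,1} = 0
G(8) = mex{0,0} = 1
G(9) = mex{1,1,0} = 2
G(10) = mex{2,0,1} = 3
G(11) = mex{3,1,0} = 2
G(12) = mex{2,2,1} = 0
G(13) = mex{0,0,0} = 1
G(14) = mex{1,1,1} = 0
G(15) = mex{0,2,2} = 1
G(16) = mex{1,3,0} = 2
G(17) = mex{2,2,1} = 0
G(18) = mex{0,0,2} = 1
G(19) = mex{1,1,3} = 0
G(20) = mex{0,0,2} = 1
G(21) = mex{1,1,0} = 2
G(22) = mex{2,2,1} = 0
G(23) = mex{0,0,0} = 1
G(24) = mex{1,1,1} = 0
G(25) = mex{0,0,2} = 1
G_C(25) = 1.
Combined Grundy value = 1 ⊕ 0 ⊕ 1 = 0.
A winning move leaves total XOR = 0, i.e. changes one component's Grundy value g to g ⊕ X where X is the current total.
Heap A: target g' = 1⊕0 = 1, but every legal move changes the Grundy value (mex property), so 0 moves.
Heap B: target g' = 0⊕0 = 0, but every legal move changes the Grundy value (mex property), so 0 moves.
Heap C: target g' = 1⊕0 = 1, but every legal move changes the Grundy value (mex property), so 0 moves.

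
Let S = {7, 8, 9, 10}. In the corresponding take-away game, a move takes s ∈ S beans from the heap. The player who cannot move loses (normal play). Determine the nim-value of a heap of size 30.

1

n :  0  1  2  3  4  5  6  7  8  9 10 11 12 13 14 15 16 17 18 19 20 21 22 23 24 25 26 27 28 29 30
G :  0  0  0  0  0  0  0  1  1  1  1  1  1  1  2  2  2  0  0  0  0  0  0  0  1  1  1  1  1  1  1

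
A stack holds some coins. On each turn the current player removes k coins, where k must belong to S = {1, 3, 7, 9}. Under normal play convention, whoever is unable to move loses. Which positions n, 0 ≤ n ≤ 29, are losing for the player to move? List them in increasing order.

0, 2, 4, 6, 8, 10, 12, 14, 16, 18, 20, 22, 24, 26, 28

n :  0  1  2  3  4  5  6  7  8  9 10 11 12 13 14 15 16 17 18 19 20 21 22 23 24 25 26 27 28 29
G :  0  1  0  1  0  1  0  1  0  1  0  1  0  1  0  1  0  1  0  1  0  1  0  1  0  1  0  1  0  1
P-positions are exactly the n with G(n) = 0.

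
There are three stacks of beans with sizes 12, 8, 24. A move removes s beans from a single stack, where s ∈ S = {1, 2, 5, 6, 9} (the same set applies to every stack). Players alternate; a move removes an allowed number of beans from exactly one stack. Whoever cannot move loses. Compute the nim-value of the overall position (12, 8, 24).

All stacks use S = {1, 2, 5, 6, 9}:
G(0) = 0
G(1) = mex{0} = 1
G(2) = mex{1,0} = 2
G(3) = mex{2,1} = 0
G(4) = mex{0,2} = 1
G(5) = mex{1,0,0} = 2
G(6) = mex{2,1,1,0} = 3
G(7) = mex{3,2,2,1} = 0
G(8) = mex{0,3,0,2} = 1
G(9) = mex{1,0,1,0,0} = 2
G(10) = mex{2,1,2,1,1} = 0
G(11) = mex{0,2,3,2,2} = 1
G(12) = mex{1,0,0,3,0} = 2
G(13) = mex{2,1,1,0,1} = 3
G(14) = mex{3,2,2,1,2} = 0
G(15) = mex{0,3,0,2,3} = 1
G(16) = mex{1,0,1,0,0} = 2
G(17) = mex{2,1,2,1,1} = 0
G(18) = mex{0,2,3,2,2} = 1
G(19) = mex{1,0,0,3,0} = 2
G(20) = mex{2,1,1,0,1} = 3
G(21) = mex{3,2,2,1,2} = 0
G(22) = mex{0,3,0,2,3} = 1
G(23) = mex{1,0,1,0,0} = 2
G(24) = mex{2,1,2,1,1} = 0
Stack A: G(12) = 2.
Stack B: G(8) = 1.
Stack C: G(24) = 0.
Combined Grundy value = 2 ⊕ 1 ⊕ 0 = 3.

3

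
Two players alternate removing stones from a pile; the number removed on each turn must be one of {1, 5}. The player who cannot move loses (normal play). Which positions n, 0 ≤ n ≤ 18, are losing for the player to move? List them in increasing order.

0, 2, 4, 6, 8, 10, 12, 14, 16, 18

G(0) = 0
G(1) = mex{0} = 1
G(2) = mex{1} = 0
G(3) = mex{0} = 1
G(4) = mex{1} = 0
G(5) = mex{0,0} = 1
G(6) = mex{1,1} = 0
G(7) = mex{0,0} = 1
G(8) = mex{1,1} = 0
G(9) = mex{0,0} = 1
G(10) = mex{1,1} = 0
G(11) = mex{0,0} = 1
G(12) = mex{1,1} = 0
G(13) = mex{0,0} = 1
G(14) = mex{1,1} = 0
G(15) = mex{0,0} = 1
G(16) = mex{1,1} = 0
G(17) = mex{0,0} = 1
G(18) = mex{1,1} = 0
P-positions are exactly the n with G(n) = 0.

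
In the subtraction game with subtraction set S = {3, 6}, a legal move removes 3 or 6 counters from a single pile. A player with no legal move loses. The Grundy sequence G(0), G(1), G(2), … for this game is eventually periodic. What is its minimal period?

9

G(0) = 0
G(1) = mex{} = 0
G(2) = mex{} = 0
G(3) = mex{0} = 1
G(4) = mex{0} = 1
G(5) = mex{0} = 1
G(6) = mex{1,0} = 2
G(7) = mex{1,0} = 2
G(8) = mex{1,0} = 2
G(9) = mex{2,1} = 0
G(10) = mex{2,1} = 0
G(11) = mex{2,1} = 0
G(12) = mex{0,2} = 1
G(13) = mex{0,2} = 1
G(14) = mex{0,2} = 1
G(15) = mex{1,0} = 2
G(16) = mex{1,0} = 2
G(17) = mex{1,0} = 2
G(18) = mex{2,1} = 0
G(19) = mex{2,1} = 0
G(n+9) = G(n) holds for n = 0,…,5 (a full window of length max(S) = 6), so the sequence is purely periodic with period 9.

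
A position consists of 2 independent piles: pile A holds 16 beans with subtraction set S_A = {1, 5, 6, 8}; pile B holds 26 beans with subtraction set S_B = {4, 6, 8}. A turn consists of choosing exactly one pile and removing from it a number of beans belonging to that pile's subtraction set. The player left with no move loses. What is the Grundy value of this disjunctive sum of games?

Pile A, S = {1, 5, 6, 8}:
n :  0  1  2  3  4  5  6  7  8  9 10 11 12 13 14 15 16
G :  0  1  0  1  0  1  2  3  2  3  2  0  1  0  1  0  1
G_A(16) = 1.
Pile B, S = {4, 6, 8}:
G(0) = 0
G(1) = mex{} = 0
G(2) = mex{} = 0
G(3) = mex{} = 0
G(4) = mex{0} = 1
G(5) = mex{0} = 1
G(6) = mex{0,0} = 1
G(7) = mex{0,0} = 1
G(8) = mex{1,0,0} = 2
G(9) = mex{1,0,0} = 2
G(10) = mex{1,1,0} = 2
G(11) = mex{1,1,0} = 2
G(12) = mex{2,1,1} = 0
G(13) = mex{2,1,1} = 0
G(14) = mex{2,2,1} = 0
G(15) = mex{2,2,1} = 0
G(16) = mex{0,2,2} = 1
G(17) = mex{0,2,2} = 1
G(18) = mex{0,0,2} = 1
G(19) = mex{0,0,2} = 1
G(20) = mex{1,0,0} = 2
G(21) = mex{1,0,0} = 2
G(22) = mex{1,1,0} = 2
G(23) = mex{1,1,0} = 2
G(24) = mex{2,1,1} = 0
G(25) = mex{2,1,1} = 0
G(26) = mex{2,2,1} = 0
G_B(26) = 0.
Combined Grundy value = 1 ⊕ 0 = 1.

1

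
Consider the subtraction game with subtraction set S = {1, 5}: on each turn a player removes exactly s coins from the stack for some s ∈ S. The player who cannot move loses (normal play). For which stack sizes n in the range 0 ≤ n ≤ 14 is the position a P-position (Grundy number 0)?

n :  0  1  2  3  4  5  6  7  8  9 10 11 12 13 14
G :  0  1  0  1  0  1  0  1  0  1  0  1  0  1  0
P-positions are exactly the n with G(n) = 0.

0, 2, 4, 6, 8, 10, 12, 14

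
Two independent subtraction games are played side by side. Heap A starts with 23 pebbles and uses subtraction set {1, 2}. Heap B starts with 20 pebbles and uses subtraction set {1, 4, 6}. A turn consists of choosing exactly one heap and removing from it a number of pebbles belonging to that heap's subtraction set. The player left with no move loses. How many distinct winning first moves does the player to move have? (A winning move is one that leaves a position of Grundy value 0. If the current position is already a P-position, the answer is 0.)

3

Heap A, S = {1, 2}:
n :  0  1  2  3  4  5  6  7  8  9 10 11 12 13 14 15 16 17 18 19 20 21 22 23
G :  0  1  2  0  1  2  0  1  2  0  1  2  0  1  2  0  1  2  0  1  2  0  1  2
G_A(23) = 2.
Heap B, S = {1, 4, 6}:
G(0) = 0
G(1) = mex{0} = 1
G(2) = mex{1} = 0
G(3) = mex{0} = 1
G(4) = mex{1,0} = 2
G(5) = mex{2,1} = 0
G(6) = mex{0,0,0} = 1
G(7) = mex{1,1,1} = 0
G(8) = mex{0,2,0} = 1
G(9) = mex{1,0,1} = 2
G(10) = mex{2,1,2} = 0
G(11) = mex{0,0,0} = 1
G(12) = mex{1,1,1} = 0
G(13) = mex{0,2,0} = 1
G(14) = mex{1,0,1} = 2
G(15) = mex{2,1,2} = 0
G(16) = mex{0,0,0} = 1
G(17) = mex{1,1,1} = 0
G(18) = mex{0,2,0} = 1
G(19) = mex{1,0,1} = 2
G(20) = mex{2,1,2} = 0
G_B(20) = 0.
Combined Grundy value = 2 ⊕ 0 = 2.
A winning move leaves total XOR = 0, i.e. changes one component's Grundy value g to g ⊕ X where X is the current total.
Heap A: need g' = 2⊕2 = 0. Options: 23−1→G=1, 23−2→G=0. Hits: 1.
Heap B: need g' = 0⊕2 = 2. Options: 20−1→G=2, 20−4→G=1, 20−6→G=2. Hits: 2.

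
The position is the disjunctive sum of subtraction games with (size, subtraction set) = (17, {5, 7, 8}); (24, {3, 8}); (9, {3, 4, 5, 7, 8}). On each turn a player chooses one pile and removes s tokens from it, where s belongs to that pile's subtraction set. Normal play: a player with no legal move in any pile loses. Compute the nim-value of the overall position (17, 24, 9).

Pile A, S = {5, 7, 8}:
G(0) = 0
G(1) = mex{} = 0
G(2) = mex{} = 0
G(3) = mex{} = 0
G(4) = mex{} = 0
G(5) = mex{0} = 1
G(6) = mex{0} = 1
G(7) = mex{0,0} = 1
G(8) = mex{0,0,0} = 1
G(9) = mex{0,0,0} = 1
G(10) = mex{1,0,0} = 2
G(11) = mex{1,0,0} = 2
G(12) = mex{1,1,0} = 2
G(13) = mex{1,1,1} = 0
G(14) = mex{1,1,1} = 0
G(15) = mex{2,1,1} = 0
G(16) = mex{2,1,1} = 0
G(17) = mex{2,2,1} = 0
G_A(17) = 0.
Pile B, S = {3, 8}:
n :  0  1  2  3  4  5  6  7  8  9 10 11 12 13 14 15 16 17 18 19 20 21 22 23 24
G :  0  0  0  1  1  1  0  0  2  1  1  0  0  0  1  1  1  0  0  2  1  1  0  0  0
G_B(24) = 0.
Pile C, S = {3, 4, 5, 7, 8}:
n : 0 1 2 3 4 5 6 7 8 9
G : 0 0 0 1 1 1 2 2 2 3
G_C(9) = 3.
Combined Grundy value = 0 ⊕ 0 ⊕ 3 = 3.

3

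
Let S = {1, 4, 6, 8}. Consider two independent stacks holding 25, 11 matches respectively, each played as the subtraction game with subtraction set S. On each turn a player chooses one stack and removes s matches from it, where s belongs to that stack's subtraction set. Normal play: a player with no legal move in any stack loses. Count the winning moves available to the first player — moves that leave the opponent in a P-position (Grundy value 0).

All stacks use S = {1, 4, 6, 8}:
G(0) = 0
G(1) = mex{0} = 1
G(2) = mex{1} = 0
G(3) = mex{0} = 1
G(4) = mex{1,0} = 2
G(5) = mex{2,1} = 0
G(6) = mex{0,0,0} = 1
G(7) = mex{1,1,1} = 0
G(8) = mex{0,2,0,0} = 1
G(9) = mex{1,0,1,1} = 2
G(10) = mex{2,1,2,0} = 3
G(11) = mex{3,0,0,1} = 2
G(12) = mex{2,1,1,2} = 0
G(13) = mex{0,2,0,0} = 1
G(14) = mex{1,3,1,1} = 0
G(15) = mex{0,2,2,0} = 1
G(16) = mex{1,0,3,1} = 2
G(17) = mex{2,1,2,2} = 0
G(18) = mex{0,0,0,3} = 1
G(19) = mex{1,1,1,2} = 0
G(20) = mex{0,2,0,0} = 1
G(21) = mex{1,0,1,1} = 2
G(22) = mex{2,1,2,0} = 3
G(23) = mex{3,0,0,1} = 2
G(24) = mex{2,1,1,2} = 0
G(25) = mex{0,2,0,0} = 1
Stack A: G(25) = 1.
Stack B: G(11) = 2.
Combined Grundy value = 1 ⊕ 2 = 3.
A winning move leaves total XOR = 0, i.e. changes one component's Grundy value g to g ⊕ X where X is the current total.
Stack A: need g' = 1⊕3 = 2. Options: 25−1→G=0, 25−4→G=2, 25−6→G=0, 25−8→G=0. Hits: 1.
Stack B: need g' = 2⊕3 = 1. Options: 11−1→G=3, 11−4→G=0, 11−6→G=0, 11−8→G=1. Hits: 1.

2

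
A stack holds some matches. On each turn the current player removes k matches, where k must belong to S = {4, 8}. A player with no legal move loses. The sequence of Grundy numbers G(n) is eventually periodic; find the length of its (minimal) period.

n :  0  1  2  3  4  5  6  7  8  9 10 11 12 13 14 15 16 17 18 19 20 21 22 23 24 25
G :  0  0  0  0  1  1  1  1  2  2  2  2  0  0  0  0  1  1  1  1  2  2  2  2  0  0
G(n+12) = G(n) holds for n = 0,…,7 (a full window of length max(S) = 8), so the sequence is purely periodic with period 12.

12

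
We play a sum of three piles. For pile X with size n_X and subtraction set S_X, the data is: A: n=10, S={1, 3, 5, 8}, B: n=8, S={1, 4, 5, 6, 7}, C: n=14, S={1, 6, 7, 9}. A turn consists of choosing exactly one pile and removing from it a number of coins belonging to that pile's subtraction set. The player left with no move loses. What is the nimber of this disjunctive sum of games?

Pile A, S = {1, 3, 5, 8}:
G(0) = 0
G(1) = mex{0} = 1
G(2) = mex{1} = 0
G(3) = mex{0,0} = 1
G(4) = mex{1,1} = 0
G(5) = mex{0,0,0} = 1
G(6) = mex{1,1,1} = 0
G(7) = mex{0,0,0} = 1
G(8) = mex{1,1,1,0} = 2
G(9) = mex{2,0,0,1} = 3
G(10) = mex{3,1,1,0} = 2
G_A(10) = 2.
Pile B, S = {1, 4, 5, 6, 7}:
G(0) = 0
G(1) = mex{0} = 1
G(2) = mex{1} = 0
G(3) = mex{0} = 1
G(4) = mex{1,0} = 2
G(5) = mex{2,1,0} = 3
G(6) = mex{3,0,1,0} = 2
G(7) = mex{2,1,0,1,0} = 3
G(8) = mex{3,2,1,0,1} = 4
G_B(8) = 4.
Pile C, S = {1, 6, 7, 9}:
n :  0  1  2  3  4  5  6  7  8  9 10 11 12 13 14
G :  0  1  0  1  0  1  2  3  2  3  2  3  0  1  0
G_C(14) = 0.
Combined Grundy value = 2 ⊕ 4 ⊕ 0 = 6.

6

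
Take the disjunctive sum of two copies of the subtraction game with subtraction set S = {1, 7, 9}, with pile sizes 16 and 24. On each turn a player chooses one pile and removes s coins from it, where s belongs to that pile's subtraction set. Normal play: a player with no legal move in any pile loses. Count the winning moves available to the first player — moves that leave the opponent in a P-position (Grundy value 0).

0

All piles use S = {1, 7, 9}:
n :  0  1  2  3  4  5  6  7  8  9 10 11 12 13 14 15 16 17 18 19 20 21 22 23 24
G :  0  1  0  1  0  1  0  1  0  1  0  1  0  1  0  1  0  1  0  1  0  1  0  1  0
Pile A: G(16) = 0.
Pile B: G(24) = 0.
Combined Grundy value = 0 ⊕ 0 = 0.
A winning move leaves total XOR = 0, i.e. changes one component's Grundy value g to g ⊕ X where X is the current total.
Pile A: target g' = 0⊕0 = 0, but every legal move changes the Grundy value (mex property), so 0 moves.
Pile B: target g' = 0⊕0 = 0, but every legal move changes the Grundy value (mex property), so 0 moves.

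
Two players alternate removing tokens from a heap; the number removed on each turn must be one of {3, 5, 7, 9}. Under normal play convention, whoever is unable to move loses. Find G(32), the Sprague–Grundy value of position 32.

2

G(0) = 0
G(1) = mex{} = 0
G(2) = mex{} = 0
G(3) = mex{0} = 1
G(4) = mex{0} = 1
G(5) = mex{0,0} = 1
G(6) = mex{1,0} = 2
G(7) = mex{1,0,0} = 2
G(8) = mex{1,1,0} = 2
G(9) = mex{2,1,0,0} = 3
G(10) = mex{2,1,1,0} = 3
G(11) = mex{2,2,1,0} = 3
G(12) = mex{3,2,1,1} = 0
G(13) = mex{3,2,2,1} = 0
G(14) = mex{3,3,2,1} = 0
G(15) = mex{0,3,2,2} = 1
G(16) = mex{0,3,3,2} = 1
G(17) = mex{0,0,3,2} = 1
G(18) = mex{1,0,3,3} = 2
G(19) = mex{1,0,0,3} = 2
G(20) = mex{1,1,0,3} = 2
G(21) = mex{2,1,0,0} = 3
G(22) = mex{2,1,1,0} = 3
G(23) = mex{2,2,1,0} = 3
G(24) = mex{3,2,1,1} = 0
G(25) = mex{3,2,2,1} = 0
G(26) = mex{3,3,2,1} = 0
G(27) = mex{0,3,2,2} = 1
G(28) = mex{0,3,3,2} = 1
G(29) = mex{0,0,3,2} = 1
G(30) = mex{1,0,3,3} = 2
G(31) = mex{1,0,0,3} = 2
G(32) = mex{1,1,0,3} = 2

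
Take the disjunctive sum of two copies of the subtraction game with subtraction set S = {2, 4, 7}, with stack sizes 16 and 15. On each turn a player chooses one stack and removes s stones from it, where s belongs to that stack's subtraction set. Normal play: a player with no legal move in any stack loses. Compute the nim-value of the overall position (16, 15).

All stacks use S = {2, 4, 7}:
n :  0  1  2  3  4  5  6  7  8  9 10 11 12 13 14 15 16
G :  0  0  1  1  2  2  0  3  1  0  2  1  0  2  1  0  2
Stack A: G(16) = 2.
Stack B: G(15) = 0.
Combined Grundy value = 2 ⊕ 0 = 2.

2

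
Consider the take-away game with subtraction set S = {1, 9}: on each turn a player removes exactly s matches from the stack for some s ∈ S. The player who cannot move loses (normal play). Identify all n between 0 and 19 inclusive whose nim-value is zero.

n :  0  1  2  3  4  5  6  7  8  9 10 11 12 13 14 15 16 17 18 19
G :  0  1  0  1  0  1  0  1  0  1  0  1  0  1  0  1  0  1  0  1
P-positions are exactly the n with G(n) = 0.

0, 2, 4, 6, 8, 10, 12, 14, 16, 18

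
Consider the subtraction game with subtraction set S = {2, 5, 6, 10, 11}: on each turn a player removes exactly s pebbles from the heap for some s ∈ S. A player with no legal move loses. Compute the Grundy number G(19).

n :  0  1  2  3  4  5  6  7  8  9 10 11 12 13 14 15 16 17 18 19
G :  0  0  1  1  0  2  1  3  0  2  1  3  2  2  3  3  0  0  1  1

1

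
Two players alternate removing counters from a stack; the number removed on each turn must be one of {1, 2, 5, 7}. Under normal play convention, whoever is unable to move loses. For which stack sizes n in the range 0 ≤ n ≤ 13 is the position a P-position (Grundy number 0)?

0, 3, 6, 9, 12

G(0) = 0
G(1) = mex{0} = 1
G(2) = mex{1,0} = 2
G(3) = mex{2,1} = 0
G(4) = mex{0,2} = 1
G(5) = mex{1,0,0} = 2
G(6) = mex{2,1,1} = 0
G(7) = mex{0,2,2,0} = 1
G(8) = mex{1,0,0,1} = 2
G(9) = mex{2,1,1,2} = 0
G(10) = mex{0,2,2,0} = 1
G(11) = mex{1,0,0,1} = 2
G(12) = mex{2,1,1,2} = 0
G(13) = mex{0,2,2,0} = 1
P-positions are exactly the n with G(n) = 0.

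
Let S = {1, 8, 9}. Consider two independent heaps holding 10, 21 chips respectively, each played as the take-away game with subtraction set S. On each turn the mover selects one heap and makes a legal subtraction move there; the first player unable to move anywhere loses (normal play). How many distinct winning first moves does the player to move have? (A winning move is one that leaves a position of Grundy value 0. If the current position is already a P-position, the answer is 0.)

2

All heaps use S = {1, 8, 9}:
G(0) = 0
G(1) = mex{0} = 1
G(2) = mex{1} = 0
G(3) = mex{0} = 1
G(4) = mex{1} = 0
G(5) = mex{0} = 1
G(6) = mex{1} = 0
G(7) = mex{0} = 1
G(8) = mex{1,0} = 2
G(9) = mex{2,1,0} = 3
G(10) = mex{3,0,1} = 2
G(11) = mex{2,1,0} = 3
G(12) = mex{3,0,1} = 2
G(13) = mex{2,1,0} = 3
G(14) = mex{3,0,1} = 2
G(15) = mex{2,1,0} = 3
G(16) = mex{3,2,1} = 0
G(17) = mex{0,3,2} = 1
G(18) = mex{1,2,3} = 0
G(19) = mex{0,3,2} = 1
G(20) = mex{1,2,3} = 0
G(21) = mex{0,3,2} = 1
Heap A: G(10) = 2.
Heap B: G(21) = 1.
Combined Grundy value = 2 ⊕ 1 = 3.
A winning move leaves total XOR = 0, i.e. changes one component's Grundy value g to g ⊕ X where X is the current total.
Heap A: need g' = 2⊕3 = 1. Options: 10−1→G=3, 10−8→G=0, 10−9→G=1. Hits: 1.
Heap B: need g' = 1⊕3 = 2. Options: 21−1→G=0, 21−8→G=3, 21−9→G=2. Hits: 1.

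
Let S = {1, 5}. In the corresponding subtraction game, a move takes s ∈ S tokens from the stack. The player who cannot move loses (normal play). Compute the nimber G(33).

1

n :  0  1  2  3  4  5  6  7  8  9 10 11 12 13 14 15 16 17 18 19 20 21 22 23 24 25 26 27 28 29 30 31 32 33
G :  0  1  0  1  0  1  0  1  0  1  0  1  0  1  0  1  0  1  0  1  0  1  0  1  0  1  0  1  0  1  0  1  0  1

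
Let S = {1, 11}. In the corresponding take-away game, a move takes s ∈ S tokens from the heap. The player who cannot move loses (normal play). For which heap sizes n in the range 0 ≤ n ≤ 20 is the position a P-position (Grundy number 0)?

0, 2, 4, 6, 8, 10, 12, 14, 16, 18, 20

G(0) = 0
G(1) = mex{0} = 1
G(2) = mex{1} = 0
G(3) = mex{0} = 1
G(4) = mex{1} = 0
G(5) = mex{0} = 1
G(6) = mex{1} = 0
G(7) = mex{0} = 1
G(8) = mex{1} = 0
G(9) = mex{0} = 1
G(10) = mex{1} = 0
G(11) = mex{0,0} = 1
G(12) = mex{1,1} = 0
G(13) = mex{0,0} = 1
G(14) = mex{1,1} = 0
G(15) = mex{0,0} = 1
G(16) = mex{1,1} = 0
G(17) = mex{0,0} = 1
G(18) = mex{1,1} = 0
G(19) = mex{0,0} = 1
G(20) = mex{1,1} = 0
P-positions are exactly the n with G(n) = 0.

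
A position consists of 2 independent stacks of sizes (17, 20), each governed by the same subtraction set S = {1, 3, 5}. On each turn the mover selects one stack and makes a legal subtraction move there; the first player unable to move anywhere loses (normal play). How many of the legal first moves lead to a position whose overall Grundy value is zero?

All stacks use S = {1, 3, 5}:
G(0) = 0
G(1) = mex{0} = 1
G(2) = mex{1} = 0
G(3) = mex{0,0} = 1
G(4) = mex{1,1} = 0
G(5) = mex{0,0,0} = 1
G(6) = mex{1,1,1} = 0
G(7) = mex{0,0,0} = 1
G(8) = mex{1,1,1} = 0
G(9) = mex{0,0,0} = 1
G(10) = mex{1,1,1} = 0
G(11) = mex{0,0,0} = 1
G(12) = mex{1,1,1} = 0
G(13) = mex{0,0,0} = 1
G(14) = mex{1,1,1} = 0
G(15) = mex{0,0,0} = 1
G(16) = mex{1,1,1} = 0
G(17) = mex{0,0,0} = 1
G(18) = mex{1,1,1} = 0
G(19) = mex{0,0,0} = 1
G(20) = mex{1,1,1} = 0
Stack A: G(17) = 1.
Stack B: G(20) = 0.
Combined Grundy value = 1 ⊕ 0 = 1.
A winning move leaves total XOR = 0, i.e. changes one component's Grundy value g to g ⊕ X where X is the current total.
Stack A: need g' = 1⊕1 = 0. Options: 17−1→G=0, 17−3→G=0, 17−5→G=0. Hits: 3.
Stack B: need g' = 0⊕1 = 1. Options: 20−1→G=1, 20−3→G=1, 20−5→G=1. Hits: 3.

6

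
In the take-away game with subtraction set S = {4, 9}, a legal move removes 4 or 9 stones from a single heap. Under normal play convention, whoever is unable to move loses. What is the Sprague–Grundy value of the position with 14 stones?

0

n :  0  1  2  3  4  5  6  7  8  9 10 11 12 13 14
G :  0  0  0  0  1  1  1  1  0  2  2  2  1  0  0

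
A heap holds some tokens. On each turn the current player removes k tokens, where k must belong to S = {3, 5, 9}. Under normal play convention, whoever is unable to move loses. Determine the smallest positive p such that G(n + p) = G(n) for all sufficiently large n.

2

n :  0  1  2  3  4  5  6  7  8  9 10 11 12 13 14 15 16 17 18 19 20 21 22 23 24 25 26
G :  0  0  0  1  1  1  2  2  0  3  3  1  0  2  0  1  0  1  0  1  0  1  0  1  0  1  0
From n = 14 onward G(n+2) = G(n); since this holds over max(S) = 9 consecutive positions the period is 2 (pre-period 14).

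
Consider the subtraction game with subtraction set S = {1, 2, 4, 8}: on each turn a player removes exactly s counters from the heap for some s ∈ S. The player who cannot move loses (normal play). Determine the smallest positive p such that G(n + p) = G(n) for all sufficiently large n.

3

n :  0  1  2  3  4  5  6  7  8  9 10 11 12 13 14
G :  0  1  2  0  1  2  0  1  2  0  1  2  0  1  2
G(n+3) = G(n) holds for n = 0,…,7 (a full window of length max(S) = 8), so the sequence is purely periodic with period 3.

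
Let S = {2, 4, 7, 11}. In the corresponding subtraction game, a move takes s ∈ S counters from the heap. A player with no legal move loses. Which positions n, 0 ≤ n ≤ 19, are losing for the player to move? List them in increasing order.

n :  0  1  2  3  4  5  6  7  8  9 10 11 12 13 14 15 16 17 18 19
G :  0  0  1  1  2  2  0  3  1  0  2  1  3  2  0  0  1  1  2  2
P-positions are exactly the n with G(n) = 0.

0, 1, 6, 9, 14, 15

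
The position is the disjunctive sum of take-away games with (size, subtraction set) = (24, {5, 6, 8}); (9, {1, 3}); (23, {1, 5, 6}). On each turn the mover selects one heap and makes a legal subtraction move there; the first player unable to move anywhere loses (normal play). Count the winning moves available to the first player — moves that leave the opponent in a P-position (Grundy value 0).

2

Heap A, S = {5, 6, 8}:
G(0) = 0
G(1) = mex{} = 0
G(2) = mex{} = 0
G(3) = mex{} = 0
G(4) = mex{} = 0
G(5) = mex{0} = 1
G(6) = mex{0,0} = 1
G(7) = mex{0,0} = 1
G(8) = mex{0,0,0} = 1
G(9) = mex{0,0,0} = 1
G(10) = mex{1,0,0} = 2
G(11) = mex{1,1,0} = 2
G(12) = mex{1,1,0} = 2
G(13) = mex{1,1,1} = 0
G(14) = mex{1,1,1} = 0
G(15) = mex{2,1,1} = 0
G(16) = mex{2,2,1} = 0
G(17) = mex{2,2,1} = 0
G(18) = mex{0,2,2} = 1
G(19) = mex{0,0,2} = 1
G(20) = mex{0,0,2} = 1
G(21) = mex{0,0,0} = 1
G(22) = mex{0,0,0} = 1
G(23) = mex{1,0,0} = 2
G(24) = mex{1,1,0} = 2
G_A(24) = 2.
Heap B, S = {1, 3}:
G(0) = 0
G(1) = mex{0} = 1
G(2) = mex{1} = 0
G(3) = mex{0,0} = 1
G(4) = mex{1,1} = 0
G(5) = mex{0,0} = 1
G(6) = mex{1,1} = 0
G(7) = mex{0,0} = 1
G(8) = mex{1,1} = 0
G(9) = mex{0,0} = 1
G_B(9) = 1.
Heap C, S = {1, 5, 6}:
G(0) = 0
G(1) = mex{0} = 1
G(2) = mex{1} = 0
G(3) = mex{0} = 1
G(4) = mex{1} = 0
G(5) = mex{0,0} = 1
G(6) = mex{1,1,0} = 2
G(7) = mex{2,0,1} = 3
G(8) = mex{3,1,0} = 2
G(9) = mex{2,0,1} = 3
G(10) = mex{3,1,0} = 2
G(11) = mex{2,2,1} = 0
G(12) = mex{0,3,2} = 1
G(13) = mex{1,2,3} = 0
G(14) = mex{0,3,2} = 1
G(15) = mex{1,2,3} = 0
G(16) = mex{0,0,2} = 1
G(17) = mex{1,1,0} = 2
G(18) = mex{2,0,1} = 3
G(19) = mex{3,1,0} = 2
G(20) = mex{2,0,1} = 3
G(21) = mex{3,1,0} = 2
G(22) = mex{2,2,1} = 0
G(23) = mex{0,3,2} = 1
G_C(23) = 1.
Combined Grundy value = 2 ⊕ 1 ⊕ 1 = 2.
A winning move leaves total XOR = 0, i.e. changes one component's Grundy value g to g ⊕ X where X is the current total.
Heap A: need g' = 2⊕2 = 0. Options: 24−5→G=1, 24−6→G=1, 24−8→G=0. Hits: 1.
Heap B: need g' = 1⊕2 = 3. Options: 9−1→G=0, 9−3→G=0. Hits: 0.
Heap C: need g' = 1⊕2 = 3. Options: 23−1→G=0, 23−5→G=3, 23−6→G=2. Hits: 1.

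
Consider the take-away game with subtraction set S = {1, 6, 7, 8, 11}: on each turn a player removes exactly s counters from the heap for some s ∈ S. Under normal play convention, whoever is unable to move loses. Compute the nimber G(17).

1

n :  0  1  2  3  4  5  6  7  8  9 10 11 12 13 14 15 16 17
G :  0  1  0  1  0  1  2  3  2  3  2  3  4  5  0  1  0  1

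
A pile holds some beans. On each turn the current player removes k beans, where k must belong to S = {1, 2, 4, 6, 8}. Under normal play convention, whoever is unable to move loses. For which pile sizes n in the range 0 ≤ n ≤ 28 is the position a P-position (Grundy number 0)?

n :  0  1  2  3  4  5  6  7  8  9 10 11 12 13 14 15 16 17 18 19 20 21 22 23 24 25 26 27 28
G :  0  1  2  0  1  2  3  4  5  3  0  1  2  0  1  2  3  4  5  3  0  1  2  0  1  2  3  4  5
P-positions are exactly the n with G(n) = 0.

0, 3, 10, 13, 20, 23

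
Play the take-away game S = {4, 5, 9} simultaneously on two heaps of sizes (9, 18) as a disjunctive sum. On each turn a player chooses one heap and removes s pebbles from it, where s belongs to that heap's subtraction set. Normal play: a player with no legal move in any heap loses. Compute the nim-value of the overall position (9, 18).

All heaps use S = {4, 5, 9}:
G(0) = 0
G(1) = mex{} = 0
G(2) = mex{} = 0
G(3) = mex{} = 0
G(4) = mex{0} = 1
G(5) = mex{0,0} = 1
G(6) = mex{0,0} = 1
G(7) = mex{0,0} = 1
G(8) = mex{1,0} = 2
G(9) = mex{1,1,0} = 2
G(10) = mex{1,1,0} = 2
G(11) = mex{1,1,0} = 2
G(12) = mex{2,1,0} = 3
G(13) = mex{2,2,1} = 0
G(14) = mex{2,2,1} = 0
G(15) = mex{2,2,1} = 0
G(16) = mex{3,2,1} = 0
G(17) = mex{0,3,2} = 1
G(18) = mex{0,0,2} = 1
Heap A: G(9) = 2.
Heap B: G(18) = 1.
Combined Grundy value = 2 ⊕ 1 = 3.

3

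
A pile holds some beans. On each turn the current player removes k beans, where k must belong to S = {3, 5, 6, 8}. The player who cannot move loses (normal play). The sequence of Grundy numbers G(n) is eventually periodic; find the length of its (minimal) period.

G(0) = 0
G(1) = mex{} = 0
G(2) = mex{} = 0
G(3) = mex{0} = 1
G(4) = mex{0} = 1
G(5) = mex{0,0} = 1
G(6) = mex{1,0,0} = 2
G(7) = mex{1,0,0} = 2
G(8) = mex{1,1,0,0} = 2
G(9) = mex{2,1,1,0} = 3
G(10) = mex{2,1,1,0} = 3
G(11) = mex{2,2,1,1} = 0
G(12) = mex{3,2,2,1} = 0
G(13) = mex{3,2,2,1} = 0
G(14) = mex{0,3,2,2} = 1
G(15) = mex{0,3,3,2} = 1
G(16) = mex{0,0,3,2} = 1
G(17) = mex{1,0,0,3} = 2
G(18) = mex{1,0,0,3} = 2
G(19) = mex{1,1,0,0} = 2
G(20) = mex{2,1,1,0} = 3
G(21) = mex{2,1,1,0} = 3
G(22) = mex{2,2,1,1} = 0
G(23) = mex{3,2,2,1} = 0
G(n+11) = G(n) holds for n = 0,…,7 (a full window of length max(S) = 8), so the sequence is purely periodic with period 11.

11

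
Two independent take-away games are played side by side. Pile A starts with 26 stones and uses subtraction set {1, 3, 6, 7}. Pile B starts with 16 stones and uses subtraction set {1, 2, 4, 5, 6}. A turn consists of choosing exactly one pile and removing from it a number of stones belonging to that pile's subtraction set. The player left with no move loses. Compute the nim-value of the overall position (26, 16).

3

Pile A, S = {1, 3, 6, 7}:
n :  0  1  2  3  4  5  6  7  8  9 10 11 12 13 14 15 16 17 18 19 20 21 22 23 24 25 26
G :  0  1  0  1  0  1  2  3  2  3  2  3  0  1  0  1  0  1  2  3  2  3  2  3  0  1  0
G_A(26) = 0.
Pile B, S = {1, 2, 4, 5, 6}:
G(0) = 0
G(1) = mex{0} = 1
G(2) = mex{1,0} = 2
G(3) = mex{2,1} = 0
G(4) = mex{0,2,0} = 1
G(5) = mex{1,0,1,0} = 2
G(6) = mex{2,1,2,1,0} = 3
G(7) = mex{3,2,0,2,1} = 4
G(8) = mex{4,3,1,0,2} = 5
G(9) = mex{5,4,2,1,0} = 3
G(10) = mex{3,5,3,2,1} = 0
G(11) = mex{0,3,4,3,2} = 1
G(12) = mex{1,0,5,4,3} = 2
G(13) = mex{2,1,3,5,4} = 0
G(14) = mex{0,2,0,3,5} = 1
G(15) = mex{1,0,1,0,3} = 2
G(16) = mex{2,1,2,1,0} = 3
G_B(16) = 3.
Combined Grundy value = 0 ⊕ 3 = 3.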